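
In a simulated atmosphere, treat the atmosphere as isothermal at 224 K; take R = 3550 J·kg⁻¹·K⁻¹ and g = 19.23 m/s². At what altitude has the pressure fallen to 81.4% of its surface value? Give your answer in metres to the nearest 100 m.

z ≈ 8500 m

Scale height: H = RT/g = 3550 × 224 / 19.23 = 41352 m.
Set P/P₀ = exp(−z/H) = 0.814, so z = −H ln(0.814).
−ln(0.814) = 0.20579; z = 41352 × 0.20579 = 8509.8 m.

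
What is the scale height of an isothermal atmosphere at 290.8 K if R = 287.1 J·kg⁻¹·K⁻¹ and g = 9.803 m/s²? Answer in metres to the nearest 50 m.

H ≈ 8500 m

The scale height of an isothermal atmosphere is H = RT/g.
H = 287.1 × 290.8 / 9.803 = 83489/9.803 = 8516.7 m.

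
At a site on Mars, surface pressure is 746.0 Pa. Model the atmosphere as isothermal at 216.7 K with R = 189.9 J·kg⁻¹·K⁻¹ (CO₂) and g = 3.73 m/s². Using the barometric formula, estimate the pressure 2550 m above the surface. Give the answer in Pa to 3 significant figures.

P ≈ 592 Pa

Scale height: H = RT/g = 189.9 × 216.7 / 3.73 = 11033 m.
Barometric formula: P = P₀ exp(−z/H).
z/H = 2550.0/11033 = 0.23112; exp(−0.23112) = 0.79364.
P = 746.0 × 0.79364 = 592.06 Pa.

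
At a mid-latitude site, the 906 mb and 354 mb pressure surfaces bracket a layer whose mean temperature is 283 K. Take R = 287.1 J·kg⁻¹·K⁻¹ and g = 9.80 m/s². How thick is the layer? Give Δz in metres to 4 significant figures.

Hypsometric equation: Δz = (R T̄/g) ln(P₁/P₂).
R T̄/g = 287.1 × 283 / 9.80 = 8290.7 m.
ln(906/354) = ln(2.5593) = 0.93973.
Δz = 8290.7 × 0.93973 = 7791.0 m.

Δz ≈ 7791 m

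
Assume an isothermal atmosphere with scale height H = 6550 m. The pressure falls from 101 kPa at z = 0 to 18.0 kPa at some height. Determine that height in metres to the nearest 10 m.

Invert the barometric formula: z = H ln(P₀/P).
P₀/P = 101/18.0 = 5.6111; ln(5.6111) = 1.7247.
z = 6550.0 × 1.7247 = 11297 m.

z ≈ 11300 m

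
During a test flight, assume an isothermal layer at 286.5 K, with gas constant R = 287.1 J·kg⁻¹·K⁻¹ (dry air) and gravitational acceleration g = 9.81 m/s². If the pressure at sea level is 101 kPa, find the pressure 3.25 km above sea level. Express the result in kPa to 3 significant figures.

Scale height: H = RT/g = 287.1 × 286.5 / 9.81 = 8384.7 m.
Barometric formula: P = P₀ exp(−z/H).
z/H = 3250.0/8384.7 = 0.38761; exp(−0.38761) = 0.67868.
P = 101 × 0.67868 = 68.547 kPa.

P ≈ 68.5 kPa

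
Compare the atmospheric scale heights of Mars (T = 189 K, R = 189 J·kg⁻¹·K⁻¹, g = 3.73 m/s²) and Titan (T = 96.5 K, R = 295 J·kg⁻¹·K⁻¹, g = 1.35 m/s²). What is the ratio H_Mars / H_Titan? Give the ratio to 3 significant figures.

H = RT/g for each body.
H_Mars = 189 × 189 / 3.73 = 9576.7 m.
H_Titan = 295 × 96.5 / 1.35 = 21087 m.
H_Mars/H_Titan = 9576.7/21087 = 0.45415.

H_Mars/H_Titan ≈ 0.454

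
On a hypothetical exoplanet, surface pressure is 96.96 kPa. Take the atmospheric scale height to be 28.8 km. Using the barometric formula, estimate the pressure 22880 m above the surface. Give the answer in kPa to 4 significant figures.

P ≈ 43.81 kPa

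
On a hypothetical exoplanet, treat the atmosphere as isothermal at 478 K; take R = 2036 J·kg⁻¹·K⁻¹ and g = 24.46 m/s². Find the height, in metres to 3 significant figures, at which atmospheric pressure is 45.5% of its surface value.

Scale height: H = RT/g = 2036 × 478 / 24.46 = 39788 m.
Set P/P₀ = exp(−z/H) = 0.455, so z = −H ln(0.455).
−ln(0.455) = 0.78746; z = 39788 × 0.78746 = 31331 m.

z ≈ 31300 m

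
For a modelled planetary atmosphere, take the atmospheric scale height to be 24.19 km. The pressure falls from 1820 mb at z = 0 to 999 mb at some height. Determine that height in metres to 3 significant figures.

z ≈ 14500 m

Invert the barometric formula: z = H ln(P₀/P).
P₀/P = 1820/999 = 1.8218; ln(1.8218) = 0.59983.
z = 24190 × 0.59983 = 14510 m.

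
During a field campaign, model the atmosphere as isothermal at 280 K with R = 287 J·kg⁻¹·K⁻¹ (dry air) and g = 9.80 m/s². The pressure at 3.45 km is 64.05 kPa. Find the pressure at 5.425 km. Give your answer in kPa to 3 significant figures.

Scale height: H = RT/g = 287 × 280 / 9.80 = 8200.0 m.
Between two levels, P₂ = P₁ exp(−Δz/H) with Δz = z₂ − z₁.
Δz = 5425.0 − 3450.0 = 1975.0 m; Δz/H = 1975.0/8200.0 = 0.24085.
P₂ = 64.05 × exp(−0.24085) = 64.05 × 0.78596 = 50.341 kPa.

P ≈ 50.3 kPa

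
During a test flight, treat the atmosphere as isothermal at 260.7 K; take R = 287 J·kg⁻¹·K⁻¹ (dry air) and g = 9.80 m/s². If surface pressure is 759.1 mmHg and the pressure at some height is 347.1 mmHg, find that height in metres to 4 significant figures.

Scale height: H = RT/g = 287 × 260.7 / 9.80 = 7634.8 m.
Invert the barometric formula: z = H ln(P₀/P).
P₀/P = 759.1/347.1 = 2.1870; ln(2.1870) = 0.78253.
z = 7634.8 × 0.78253 = 5974.5 m.

z ≈ 5974 m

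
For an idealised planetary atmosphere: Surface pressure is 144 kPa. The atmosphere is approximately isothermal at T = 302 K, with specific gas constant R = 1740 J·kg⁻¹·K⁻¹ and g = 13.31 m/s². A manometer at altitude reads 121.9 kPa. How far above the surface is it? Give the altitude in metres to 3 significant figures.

z ≈ 6580 m

Scale height: H = RT/g = 1740 × 302 / 13.31 = 39480 m.
Invert the barometric formula: z = H ln(P₀/P).
P₀/P = 144/121.9 = 1.1813; ln(1.1813) = 0.16662.
z = 39480 × 0.16662 = 6578.2 m.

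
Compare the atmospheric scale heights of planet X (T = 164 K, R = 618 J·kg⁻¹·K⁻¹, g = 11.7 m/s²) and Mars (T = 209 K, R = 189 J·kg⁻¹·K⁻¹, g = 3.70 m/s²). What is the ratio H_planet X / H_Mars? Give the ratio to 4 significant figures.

H = RT/g for each body.
H_planet X = 618 × 164 / 11.7 = 8662.6 m.
H_Mars = 189 × 209 / 3.70 = 10676 m.
H_planet X/H_Mars = 8662.6/10676 = 0.81141.

H_planet X/H_Mars ≈ 0.8114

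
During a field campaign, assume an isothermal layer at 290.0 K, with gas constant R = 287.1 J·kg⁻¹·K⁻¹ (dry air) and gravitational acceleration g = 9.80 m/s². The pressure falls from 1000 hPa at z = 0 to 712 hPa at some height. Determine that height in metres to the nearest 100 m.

Scale height: H = RT/g = 287.1 × 290.0 / 9.80 = 8495.8 m.
Invert the barometric formula: z = H ln(P₀/P).
P₀/P = 1000/712 = 1.4045; ln(1.4045) = 0.33968.
z = 8495.8 × 0.33968 = 2885.9 m.

z ≈ 2900 m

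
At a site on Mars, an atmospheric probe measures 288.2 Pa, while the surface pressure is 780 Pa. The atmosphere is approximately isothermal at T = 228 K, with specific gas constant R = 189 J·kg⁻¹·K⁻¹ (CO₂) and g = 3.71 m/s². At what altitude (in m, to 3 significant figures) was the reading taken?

z ≈ 11600 m

Scale height: H = RT/g = 189 × 228 / 3.71 = 11615 m.
Invert the barometric formula: z = H ln(P₀/P).
P₀/P = 780/288.2 = 2.7065; ln(2.7065) = 0.99566.
z = 11615 × 0.99566 = 11565 m.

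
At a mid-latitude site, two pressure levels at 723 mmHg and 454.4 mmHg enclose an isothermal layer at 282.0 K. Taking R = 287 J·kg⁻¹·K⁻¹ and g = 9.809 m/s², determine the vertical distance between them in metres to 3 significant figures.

Hypsometric equation: Δz = (R T̄/g) ln(P₁/P₂).
R T̄/g = 287 × 282.0 / 9.809 = 8251.0 m.
ln(723/454.4) = ln(1.5911) = 0.46443.
Δz = 8251.0 × 0.46443 = 3832.0 m.

Δz ≈ 3830 m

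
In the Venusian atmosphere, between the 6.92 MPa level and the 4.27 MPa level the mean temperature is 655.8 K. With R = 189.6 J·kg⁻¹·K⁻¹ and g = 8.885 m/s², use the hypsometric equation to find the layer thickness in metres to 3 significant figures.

Δz ≈ 6760 m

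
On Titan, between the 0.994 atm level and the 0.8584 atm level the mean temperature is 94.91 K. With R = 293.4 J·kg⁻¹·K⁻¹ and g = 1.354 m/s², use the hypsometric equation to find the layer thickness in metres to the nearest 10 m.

Δz ≈ 3020 m

Hypsometric equation: Δz = (R T̄/g) ln(P₁/P₂).
R T̄/g = 293.4 × 94.91 / 1.354 = 20566 m.
ln(0.994/0.8584) = ln(1.1580) = 0.14669.
Δz = 20566 × 0.14669 = 3016.8 m.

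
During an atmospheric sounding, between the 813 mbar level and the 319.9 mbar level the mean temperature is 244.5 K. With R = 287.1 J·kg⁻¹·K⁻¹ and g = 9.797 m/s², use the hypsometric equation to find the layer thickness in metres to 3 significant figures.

Δz ≈ 6680 m

Hypsometric equation: Δz = (R T̄/g) ln(P₁/P₂).
R T̄/g = 287.1 × 244.5 / 9.797 = 7165.0 m.
ln(813/319.9) = ln(2.5414) = 0.93272.
Δz = 7165.0 × 0.93272 = 6682.9 m.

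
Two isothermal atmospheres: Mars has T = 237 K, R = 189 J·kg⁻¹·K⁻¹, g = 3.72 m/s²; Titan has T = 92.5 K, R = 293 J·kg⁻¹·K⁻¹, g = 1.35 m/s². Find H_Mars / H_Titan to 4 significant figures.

H_Mars/H_Titan ≈ 0.5998

H = RT/g for each body.
H_Mars = 189 × 237 / 3.72 = 12041 m.
H_Titan = 293 × 92.5 / 1.35 = 20076 m.
H_Mars/H_Titan = 12041/20076 = 0.59977.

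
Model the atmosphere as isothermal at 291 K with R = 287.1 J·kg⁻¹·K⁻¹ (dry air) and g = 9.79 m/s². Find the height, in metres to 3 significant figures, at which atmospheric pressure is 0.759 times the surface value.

z ≈ 2350 m

Scale height: H = RT/g = 287.1 × 291 / 9.79 = 8533.8 m.
Set P/P₀ = exp(−z/H) = 0.759, so z = −H ln(0.759).
−ln(0.759) = 0.27575; z = 8533.8 × 0.27575 = 2353.2 m.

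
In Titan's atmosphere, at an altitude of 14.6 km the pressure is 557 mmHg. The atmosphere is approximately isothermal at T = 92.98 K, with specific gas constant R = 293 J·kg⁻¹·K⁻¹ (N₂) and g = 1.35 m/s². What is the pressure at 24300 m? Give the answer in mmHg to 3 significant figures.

Scale height: H = RT/g = 293 × 92.98 / 1.35 = 20180 m.
Between two levels, P₂ = P₁ exp(−Δz/H) with Δz = z₂ − z₁.
Δz = 24300 − 14600 = 9700.0 m; Δz/H = 9700.0/20180 = 0.48067.
P₂ = 557 × exp(−0.48067) = 557 × 0.61837 = 344.43 mmHg.

P ≈ 344 mmHg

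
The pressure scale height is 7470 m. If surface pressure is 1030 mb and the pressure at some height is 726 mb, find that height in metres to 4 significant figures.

Invert the barometric formula: z = H ln(P₀/P).
P₀/P = 1030/726 = 1.4187; ln(1.4187) = 0.34974.
z = 7470.0 × 0.34974 = 2612.6 m.

z ≈ 2613 m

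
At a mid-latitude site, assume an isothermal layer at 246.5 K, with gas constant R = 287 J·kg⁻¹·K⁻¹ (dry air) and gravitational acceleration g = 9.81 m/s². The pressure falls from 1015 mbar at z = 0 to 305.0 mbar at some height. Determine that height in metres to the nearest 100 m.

z ≈ 8700 m

Scale height: H = RT/g = 287 × 246.5 / 9.81 = 7211.6 m.
Invert the barometric formula: z = H ln(P₀/P).
P₀/P = 1015/305.0 = 3.3279; ln(3.3279) = 1.2023.
z = 7211.6 × 1.2023 = 8670.5 m.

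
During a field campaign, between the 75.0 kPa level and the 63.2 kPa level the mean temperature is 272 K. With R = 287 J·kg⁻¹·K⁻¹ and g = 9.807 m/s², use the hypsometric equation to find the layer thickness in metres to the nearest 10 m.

Δz ≈ 1360 m

Hypsometric equation: Δz = (R T̄/g) ln(P₁/P₂).
R T̄/g = 287 × 272 / 9.807 = 7960.0 m.
ln(75.0/63.2) = ln(1.1867) = 0.17118.
Δz = 7960.0 × 0.17118 = 1362.6 m.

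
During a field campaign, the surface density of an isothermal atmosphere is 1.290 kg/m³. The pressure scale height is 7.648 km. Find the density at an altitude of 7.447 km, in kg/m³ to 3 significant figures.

In an isothermal atmosphere, density decays like pressure: ρ = ρ₀ exp(−z/H).
z/H = 7447.0/7648.0 = 0.97372; exp(−0.97372) = 0.37768.
ρ = 1.290 × 0.37768 = 0.48721 kg/m³.

ρ ≈ 0.487 kg/m³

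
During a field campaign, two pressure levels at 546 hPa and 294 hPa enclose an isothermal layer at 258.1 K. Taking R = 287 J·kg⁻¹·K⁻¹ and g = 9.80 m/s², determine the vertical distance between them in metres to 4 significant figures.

Hypsometric equation: Δz = (R T̄/g) ln(P₁/P₂).
R T̄/g = 287 × 258.1 / 9.80 = 7558.6 m.
ln(546/294) = ln(1.8571) = 0.61902.
Δz = 7558.6 × 0.61902 = 4678.9 m.

Δz ≈ 4679 m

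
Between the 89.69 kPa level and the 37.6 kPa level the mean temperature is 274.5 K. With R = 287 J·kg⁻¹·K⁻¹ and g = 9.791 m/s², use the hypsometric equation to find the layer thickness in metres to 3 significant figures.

Δz ≈ 7000 m

Hypsometric equation: Δz = (R T̄/g) ln(P₁/P₂).
R T̄/g = 287 × 274.5 / 9.791 = 8046.3 m.
ln(89.69/37.6) = ln(2.3854) = 0.86937.
Δz = 8046.3 × 0.86937 = 6995.2 m.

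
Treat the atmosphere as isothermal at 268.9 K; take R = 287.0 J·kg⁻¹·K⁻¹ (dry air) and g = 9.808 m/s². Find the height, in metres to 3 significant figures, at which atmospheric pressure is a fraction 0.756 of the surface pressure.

z ≈ 2200 m

Scale height: H = RT/g = 287.0 × 268.9 / 9.808 = 7868.5 m.
Set P/P₀ = exp(−z/H) = 0.756, so z = −H ln(0.756).
−ln(0.756) = 0.27971; z = 7868.5 × 0.27971 = 2200.9 m.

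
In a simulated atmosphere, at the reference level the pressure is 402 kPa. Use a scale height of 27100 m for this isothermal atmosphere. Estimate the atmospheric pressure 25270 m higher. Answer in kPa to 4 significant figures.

P ≈ 158.2 kPa

Barometric formula: P = P₀ exp(−z/H).
z/H = 25270/27100 = 0.93247; exp(−0.93247) = 0.39358.
P = 402 × 0.39358 = 158.22 kPa.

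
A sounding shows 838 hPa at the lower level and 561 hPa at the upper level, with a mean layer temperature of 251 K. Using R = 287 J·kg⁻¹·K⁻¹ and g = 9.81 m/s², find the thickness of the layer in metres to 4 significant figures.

Δz ≈ 2947 m

Hypsometric equation: Δz = (R T̄/g) ln(P₁/P₂).
R T̄/g = 287 × 251 / 9.81 = 7343.2 m.
ln(838/561) = ln(1.4938) = 0.40132.
Δz = 7343.2 × 0.40132 = 2947.0 m.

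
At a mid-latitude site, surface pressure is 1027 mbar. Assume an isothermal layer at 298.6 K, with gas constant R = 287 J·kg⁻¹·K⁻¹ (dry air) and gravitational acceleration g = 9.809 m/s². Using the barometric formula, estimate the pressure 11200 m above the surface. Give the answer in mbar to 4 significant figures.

P ≈ 285.0 mbar

Scale height: H = RT/g = 287 × 298.6 / 9.809 = 8736.7 m.
Barometric formula: P = P₀ exp(−z/H).
z/H = 11200/8736.7 = 1.2819; exp(−1.2819) = 0.27751.
P = 1027 × 0.27751 = 285.00 mbar.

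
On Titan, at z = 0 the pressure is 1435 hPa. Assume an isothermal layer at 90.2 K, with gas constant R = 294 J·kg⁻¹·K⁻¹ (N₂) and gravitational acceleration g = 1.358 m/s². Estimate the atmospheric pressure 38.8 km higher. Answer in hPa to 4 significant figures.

P ≈ 196.8 hPa

Scale height: H = RT/g = 294 × 90.2 / 1.358 = 19528 m.
Barometric formula: P = P₀ exp(−z/H).
z/H = 38800/19528 = 1.9869; exp(−1.9869) = 0.13712.
P = 1435 × 0.13712 = 196.77 hPa.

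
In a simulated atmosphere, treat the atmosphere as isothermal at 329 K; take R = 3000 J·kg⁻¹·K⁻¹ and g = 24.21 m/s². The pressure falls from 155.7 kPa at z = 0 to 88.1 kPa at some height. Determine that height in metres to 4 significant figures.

z ≈ 23220 m

Scale height: H = RT/g = 3000 × 329 / 24.21 = 40768 m.
Invert the barometric formula: z = H ln(P₀/P).
P₀/P = 155.7/88.1 = 1.7673; ln(1.7673) = 0.56945.
z = 40768 × 0.56945 = 23215 m.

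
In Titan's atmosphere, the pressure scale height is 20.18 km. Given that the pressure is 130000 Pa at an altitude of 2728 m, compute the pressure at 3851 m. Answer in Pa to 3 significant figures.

Between two levels, P₂ = P₁ exp(−Δz/H) with Δz = z₂ − z₁.
Δz = 3851.0 − 2728.0 = 1123.0 m; Δz/H = 1123.0/20180 = 0.055649.
P₂ = 130000 × exp(−0.055649) = 130000 × 0.94587 = 122960 Pa.

P ≈ 123000 Pa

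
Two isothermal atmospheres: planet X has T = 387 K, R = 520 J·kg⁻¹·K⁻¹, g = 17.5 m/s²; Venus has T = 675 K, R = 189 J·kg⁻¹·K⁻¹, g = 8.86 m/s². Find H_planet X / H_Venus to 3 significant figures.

H = RT/g for each body.
H_planet X = 520 × 387 / 17.5 = 11499 m.
H_Venus = 189 × 675 / 8.86 = 14399 m.
H_planet X/H_Venus = 11499/14399 = 0.79860.

H_planet X/H_Venus ≈ 0.799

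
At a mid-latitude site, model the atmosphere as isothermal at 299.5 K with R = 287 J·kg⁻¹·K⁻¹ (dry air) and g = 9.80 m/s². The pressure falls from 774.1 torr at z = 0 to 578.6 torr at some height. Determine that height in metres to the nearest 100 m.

z ≈ 2600 m

Scale height: H = RT/g = 287 × 299.5 / 9.80 = 8771.1 m.
Invert the barometric formula: z = H ln(P₀/P).
P₀/P = 774.1/578.6 = 1.3379; ln(1.3379) = 0.29110.
z = 8771.1 × 0.29110 = 2553.3 m.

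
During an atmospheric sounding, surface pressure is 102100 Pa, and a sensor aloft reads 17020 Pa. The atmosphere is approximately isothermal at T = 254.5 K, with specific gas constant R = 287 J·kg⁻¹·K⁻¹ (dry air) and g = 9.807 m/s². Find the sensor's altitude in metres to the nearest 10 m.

z ≈ 13340 m

Scale height: H = RT/g = 287 × 254.5 / 9.807 = 7447.9 m.
Invert the barometric formula: z = H ln(P₀/P).
P₀/P = 102100/17020 = 5.9988; ln(5.9988) = 1.7916.
z = 7447.9 × 1.7916 = 13344 m.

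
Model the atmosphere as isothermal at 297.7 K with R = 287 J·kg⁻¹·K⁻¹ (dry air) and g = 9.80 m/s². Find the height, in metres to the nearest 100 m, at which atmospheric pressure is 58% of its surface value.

Scale height: H = RT/g = 287 × 297.7 / 9.80 = 8718.4 m.
Set P/P₀ = exp(−z/H) = 0.58, so z = −H ln(0.58).
−ln(0.58) = 0.54473; z = 8718.4 × 0.54473 = 4749.2 m.

z ≈ 4700 m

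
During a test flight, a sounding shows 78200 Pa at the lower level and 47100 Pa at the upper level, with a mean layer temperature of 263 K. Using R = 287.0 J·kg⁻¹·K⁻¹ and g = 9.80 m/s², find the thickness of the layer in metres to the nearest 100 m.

Hypsometric equation: Δz = (R T̄/g) ln(P₁/P₂).
R T̄/g = 287.0 × 263 / 9.80 = 7702.1 m.
ln(78200/47100) = ln(1.6603) = 0.50700.
Δz = 7702.1 × 0.50700 = 3905.0 m.

Δz ≈ 3900 m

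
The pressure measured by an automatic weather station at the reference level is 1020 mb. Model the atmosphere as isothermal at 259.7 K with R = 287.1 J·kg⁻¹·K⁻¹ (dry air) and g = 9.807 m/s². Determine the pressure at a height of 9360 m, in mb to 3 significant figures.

P ≈ 298 mb

Scale height: H = RT/g = 287.1 × 259.7 / 9.807 = 7602.7 m.
Barometric formula: P = P₀ exp(−z/H).
z/H = 9360.0/7602.7 = 1.2311; exp(−1.2311) = 0.29197.
P = 1020 × 0.29197 = 297.81 mb.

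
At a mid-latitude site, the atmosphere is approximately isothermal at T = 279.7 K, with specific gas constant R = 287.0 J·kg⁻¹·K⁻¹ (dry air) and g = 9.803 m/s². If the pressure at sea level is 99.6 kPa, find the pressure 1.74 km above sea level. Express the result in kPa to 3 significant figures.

Scale height: H = RT/g = 287.0 × 279.7 / 9.803 = 8188.7 m.
Barometric formula: P = P₀ exp(−z/H).
z/H = 1740.0/8188.7 = 0.21249; exp(−0.21249) = 0.80857.
P = 99.6 × 0.80857 = 80.534 kPa.

P ≈ 80.5 kPa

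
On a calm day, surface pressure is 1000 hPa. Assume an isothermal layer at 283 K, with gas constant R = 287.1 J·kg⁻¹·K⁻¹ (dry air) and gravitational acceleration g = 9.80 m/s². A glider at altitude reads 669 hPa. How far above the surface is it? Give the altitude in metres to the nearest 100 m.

z ≈ 3300 m

Scale height: H = RT/g = 287.1 × 283 / 9.80 = 8290.7 m.
Invert the barometric formula: z = H ln(P₀/P).
P₀/P = 1000/669 = 1.4948; ln(1.4948) = 0.40199.
z = 8290.7 × 0.40199 = 3332.8 m.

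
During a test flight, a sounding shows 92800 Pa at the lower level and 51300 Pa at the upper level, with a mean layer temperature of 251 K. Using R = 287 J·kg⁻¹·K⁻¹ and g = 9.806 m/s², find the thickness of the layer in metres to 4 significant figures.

Hypsometric equation: Δz = (R T̄/g) ln(P₁/P₂).
R T̄/g = 287 × 251 / 9.806 = 7346.2 m.
ln(92800/51300) = ln(1.8090) = 0.59277.
Δz = 7346.2 × 0.59277 = 4354.6 m.

Δz ≈ 4355 m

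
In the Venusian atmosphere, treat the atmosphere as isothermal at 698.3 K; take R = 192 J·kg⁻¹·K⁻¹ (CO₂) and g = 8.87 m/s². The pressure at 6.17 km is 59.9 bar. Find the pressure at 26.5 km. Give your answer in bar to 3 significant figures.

P ≈ 15.6 bar

Scale height: H = RT/g = 192 × 698.3 / 8.87 = 15115 m.
Between two levels, P₂ = P₁ exp(−Δz/H) with Δz = z₂ − z₁.
Δz = 26500 − 6170.0 = 20330 m; Δz/H = 20330/15115 = 1.3450.
P₂ = 59.9 × exp(−1.3450) = 59.9 × 0.26054 = 15.606 bar.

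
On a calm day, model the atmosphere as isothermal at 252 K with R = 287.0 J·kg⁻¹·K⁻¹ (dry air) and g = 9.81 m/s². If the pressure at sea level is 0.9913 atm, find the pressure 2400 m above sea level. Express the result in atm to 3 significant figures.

Scale height: H = RT/g = 287.0 × 252 / 9.81 = 7372.5 m.
Barometric formula: P = P₀ exp(−z/H).
z/H = 2400.0/7372.5 = 0.32553; exp(−0.32553) = 0.72214.
P = 0.9913 × 0.72214 = 0.71586 atm.

P ≈ 0.716 atm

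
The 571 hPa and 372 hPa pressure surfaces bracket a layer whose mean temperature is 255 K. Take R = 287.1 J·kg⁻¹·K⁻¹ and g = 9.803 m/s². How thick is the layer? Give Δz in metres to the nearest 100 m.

Δz ≈ 3200 m

Hypsometric equation: Δz = (R T̄/g) ln(P₁/P₂).
R T̄/g = 287.1 × 255 / 9.803 = 7468.2 m.
ln(571/372) = ln(1.5349) = 0.42847.
Δz = 7468.2 × 0.42847 = 3199.9 m.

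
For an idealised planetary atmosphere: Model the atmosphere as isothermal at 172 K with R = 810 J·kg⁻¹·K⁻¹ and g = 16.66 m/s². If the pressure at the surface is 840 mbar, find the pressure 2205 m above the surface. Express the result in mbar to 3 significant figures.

Scale height: H = RT/g = 810 × 172 / 16.66 = 8362.5 m.
Barometric formula: P = P₀ exp(−z/H).
z/H = 2205.0/8362.5 = 0.26368; exp(−0.26368) = 0.76822.
P = 840 × 0.76822 = 645.30 mbar.

P ≈ 645 mbar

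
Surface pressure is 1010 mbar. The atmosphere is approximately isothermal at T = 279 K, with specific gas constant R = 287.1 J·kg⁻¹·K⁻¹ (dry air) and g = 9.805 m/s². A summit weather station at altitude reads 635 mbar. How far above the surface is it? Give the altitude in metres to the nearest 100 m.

z ≈ 3800 m

Scale height: H = RT/g = 287.1 × 279 / 9.805 = 8169.4 m.
Invert the barometric formula: z = H ln(P₀/P).
P₀/P = 1010/635 = 1.5906; ln(1.5906) = 0.46411.
z = 8169.4 × 0.46411 = 3791.5 m.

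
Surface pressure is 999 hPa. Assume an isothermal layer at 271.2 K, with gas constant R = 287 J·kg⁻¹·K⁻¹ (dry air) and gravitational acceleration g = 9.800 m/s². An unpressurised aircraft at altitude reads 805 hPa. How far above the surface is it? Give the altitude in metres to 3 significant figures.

Scale height: H = RT/g = 287 × 271.2 / 9.800 = 7942.3 m.
Invert the barometric formula: z = H ln(P₀/P).
P₀/P = 999/805 = 1.2410; ln(1.2410) = 0.21592.
z = 7942.3 × 0.21592 = 1714.9 m.

z ≈ 1710 m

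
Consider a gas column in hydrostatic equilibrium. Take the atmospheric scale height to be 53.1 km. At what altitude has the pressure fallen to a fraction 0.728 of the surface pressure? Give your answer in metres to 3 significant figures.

z ≈ 16900 m

Set P/P₀ = exp(−z/H) = 0.728, so z = −H ln(0.728).
−ln(0.728) = 0.31745; z = 53100 × 0.31745 = 16857 m.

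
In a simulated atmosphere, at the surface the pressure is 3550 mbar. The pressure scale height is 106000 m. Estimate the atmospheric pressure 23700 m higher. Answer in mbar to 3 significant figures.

Barometric formula: P = P₀ exp(−z/H).
z/H = 23700/106000 = 0.22358; exp(−0.22358) = 0.79965.
P = 3550 × 0.79965 = 2838.8 mbar.

P ≈ 2840 mbar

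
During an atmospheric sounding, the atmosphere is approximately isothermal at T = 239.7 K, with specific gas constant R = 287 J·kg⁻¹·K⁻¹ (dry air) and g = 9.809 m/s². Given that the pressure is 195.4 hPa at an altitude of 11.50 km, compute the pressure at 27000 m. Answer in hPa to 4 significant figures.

Scale height: H = RT/g = 287 × 239.7 / 9.809 = 7013.3 m.
Between two levels, P₂ = P₁ exp(−Δz/H) with Δz = z₂ − z₁.
Δz = 27000 − 11500 = 15500 m; Δz/H = 15500/7013.3 = 2.2101.
P₂ = 195.4 × exp(−2.2101) = 195.4 × 0.10969 = 21.433 hPa.

P ≈ 21.43 hPa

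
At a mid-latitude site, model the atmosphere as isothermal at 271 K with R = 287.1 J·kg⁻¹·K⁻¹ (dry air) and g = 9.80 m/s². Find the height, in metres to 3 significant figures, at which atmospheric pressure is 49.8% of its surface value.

z ≈ 5530 m

Scale height: H = RT/g = 287.1 × 271 / 9.80 = 7939.2 m.
Set P/P₀ = exp(−z/H) = 0.498, so z = −H ln(0.498).
−ln(0.498) = 0.69716; z = 7939.2 × 0.69716 = 5534.9 m.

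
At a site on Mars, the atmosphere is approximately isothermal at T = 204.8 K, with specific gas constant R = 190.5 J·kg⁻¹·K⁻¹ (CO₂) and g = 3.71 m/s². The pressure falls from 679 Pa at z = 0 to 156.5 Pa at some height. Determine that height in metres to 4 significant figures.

z ≈ 15430 m

Scale height: H = RT/g = 190.5 × 204.8 / 3.71 = 10516 m.
Invert the barometric formula: z = H ln(P₀/P).
P₀/P = 679/156.5 = 4.3387; ln(4.3387) = 1.4676.
z = 10516 × 1.4676 = 15433 m.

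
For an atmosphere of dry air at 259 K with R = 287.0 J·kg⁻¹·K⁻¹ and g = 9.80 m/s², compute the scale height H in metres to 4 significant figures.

H ≈ 7585 m

The scale height of an isothermal atmosphere is H = RT/g.
H = 287.0 × 259 / 9.80 = 74333/9.80 = 7585.0 m.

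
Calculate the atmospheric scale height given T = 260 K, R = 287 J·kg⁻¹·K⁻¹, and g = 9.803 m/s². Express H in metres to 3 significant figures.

H ≈ 7610 m

The scale height of an isothermal atmosphere is H = RT/g.
H = 287 × 260 / 9.803 = 74620/9.803 = 7612.0 m.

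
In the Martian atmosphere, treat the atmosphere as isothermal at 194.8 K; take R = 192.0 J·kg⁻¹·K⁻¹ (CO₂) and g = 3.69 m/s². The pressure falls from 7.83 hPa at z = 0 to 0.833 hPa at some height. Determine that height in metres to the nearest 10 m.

z ≈ 22710 m

Scale height: H = RT/g = 192.0 × 194.8 / 3.69 = 10136 m.
Invert the barometric formula: z = H ln(P₀/P).
P₀/P = 7.83/0.833 = 9.3998; ln(9.3998) = 2.2407.
z = 10136 × 2.2407 = 22712 m.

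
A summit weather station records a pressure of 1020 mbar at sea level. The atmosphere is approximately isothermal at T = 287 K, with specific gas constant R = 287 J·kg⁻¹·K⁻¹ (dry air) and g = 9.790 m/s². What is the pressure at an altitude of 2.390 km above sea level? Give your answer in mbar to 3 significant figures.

P ≈ 768 mbar

Scale height: H = RT/g = 287 × 287 / 9.790 = 8413.6 m.
Barometric formula: P = P₀ exp(−z/H).
z/H = 2390.0/8413.6 = 0.28406; exp(−0.28406) = 0.75272.
P = 1020 × 0.75272 = 767.77 mbar.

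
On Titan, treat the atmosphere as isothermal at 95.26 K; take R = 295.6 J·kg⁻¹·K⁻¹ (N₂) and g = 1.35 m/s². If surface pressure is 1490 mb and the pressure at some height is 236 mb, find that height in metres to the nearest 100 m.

z ≈ 38400 m

Scale height: H = RT/g = 295.6 × 95.26 / 1.35 = 20858 m.
Invert the barometric formula: z = H ln(P₀/P).
P₀/P = 1490/236 = 6.3136; ln(6.3136) = 1.8427.
z = 20858 × 1.8427 = 38435 m.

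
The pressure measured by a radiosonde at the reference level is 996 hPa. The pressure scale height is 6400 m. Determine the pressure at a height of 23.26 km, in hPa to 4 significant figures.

P ≈ 26.29 hPa

Barometric formula: P = P₀ exp(−z/H).
z/H = 23260/6400.0 = 3.6344; exp(−3.6344) = 0.026400.
P = 996 × 0.026400 = 26.294 hPa.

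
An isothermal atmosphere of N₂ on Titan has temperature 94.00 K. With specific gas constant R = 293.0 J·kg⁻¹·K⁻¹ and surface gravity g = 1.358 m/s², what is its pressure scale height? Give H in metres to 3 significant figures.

The scale height of an isothermal atmosphere is H = RT/g.
H = 293.0 × 94.00 / 1.358 = 27542/1.358 = 20281 m.

H ≈ 20300 m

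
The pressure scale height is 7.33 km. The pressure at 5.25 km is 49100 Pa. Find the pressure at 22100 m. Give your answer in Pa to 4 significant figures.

P ≈ 4929 Pa

Between two levels, P₂ = P₁ exp(−Δz/H) with Δz = z₂ − z₁.
Δz = 22100 − 5250.0 = 16850 m; Δz/H = 16850/7330.0 = 2.2988.
P₂ = 49100 × exp(−2.2988) = 49100 × 0.10038 = 4928.7 Pa.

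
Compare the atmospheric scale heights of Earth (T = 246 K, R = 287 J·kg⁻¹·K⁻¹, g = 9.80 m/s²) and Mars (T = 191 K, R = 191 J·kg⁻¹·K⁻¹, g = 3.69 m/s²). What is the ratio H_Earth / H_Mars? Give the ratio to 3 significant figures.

H = RT/g for each body.
H_Earth = 287 × 246 / 9.80 = 7204.3 m.
H_Mars = 191 × 191 / 3.69 = 9886.4 m.
H_Earth/H_Mars = 7204.3/9886.4 = 0.72871.

H_Earth/H_Mars ≈ 0.729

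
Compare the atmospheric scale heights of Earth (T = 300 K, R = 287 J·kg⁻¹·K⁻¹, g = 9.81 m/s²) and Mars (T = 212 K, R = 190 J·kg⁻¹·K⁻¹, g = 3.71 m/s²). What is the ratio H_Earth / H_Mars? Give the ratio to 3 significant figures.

H = RT/g for each body.
H_Earth = 287 × 300 / 9.81 = 8776.8 m.
H_Mars = 190 × 212 / 3.71 = 10857 m.
H_Earth/H_Mars = 8776.8/10857 = 0.80840.

H_Earth/H_Mars ≈ 0.808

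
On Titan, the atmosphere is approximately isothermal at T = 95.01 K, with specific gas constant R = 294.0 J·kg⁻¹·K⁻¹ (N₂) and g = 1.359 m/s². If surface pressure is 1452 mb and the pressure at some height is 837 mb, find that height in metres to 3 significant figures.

Scale height: H = RT/g = 294.0 × 95.01 / 1.359 = 20554 m.
Invert the barometric formula: z = H ln(P₀/P).
P₀/P = 1452/837 = 1.7348; ln(1.7348) = 0.55089.
z = 20554 × 0.55089 = 11323 m.

z ≈ 11300 m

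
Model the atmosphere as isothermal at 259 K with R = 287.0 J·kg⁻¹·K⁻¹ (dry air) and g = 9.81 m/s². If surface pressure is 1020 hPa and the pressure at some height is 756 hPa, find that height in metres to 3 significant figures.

z ≈ 2270 m

Scale height: H = RT/g = 287.0 × 259 / 9.81 = 7577.3 m.
Invert the barometric formula: z = H ln(P₀/P).
P₀/P = 1020/756 = 1.3492; ln(1.3492) = 0.29951.
z = 7577.3 × 0.29951 = 2269.5 m.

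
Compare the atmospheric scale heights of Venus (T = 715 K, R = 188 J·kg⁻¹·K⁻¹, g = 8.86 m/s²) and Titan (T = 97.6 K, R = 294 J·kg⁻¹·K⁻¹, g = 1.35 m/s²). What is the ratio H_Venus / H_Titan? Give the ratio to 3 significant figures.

H = RT/g for each body.
H_Venus = 188 × 715 / 8.86 = 15172 m.
H_Titan = 294 × 97.6 / 1.35 = 21255 m.
H_Venus/H_Titan = 15172/21255 = 0.71381.

H_Venus/H_Titan ≈ 0.714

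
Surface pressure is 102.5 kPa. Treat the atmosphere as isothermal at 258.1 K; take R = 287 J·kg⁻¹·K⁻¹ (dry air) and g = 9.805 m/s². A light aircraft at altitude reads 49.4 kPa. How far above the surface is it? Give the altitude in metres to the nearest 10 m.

z ≈ 5510 m

Scale height: H = RT/g = 287 × 258.1 / 9.805 = 7554.8 m.
Invert the barometric formula: z = H ln(P₀/P).
P₀/P = 102.5/49.4 = 2.0749; ln(2.0749) = 0.72991.
z = 7554.8 × 0.72991 = 5514.3 m.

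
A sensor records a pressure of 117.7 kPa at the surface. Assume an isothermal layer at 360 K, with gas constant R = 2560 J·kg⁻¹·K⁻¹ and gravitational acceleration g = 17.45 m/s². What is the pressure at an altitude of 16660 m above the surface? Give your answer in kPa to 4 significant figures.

P ≈ 85.86 kPa

Scale height: H = RT/g = 2560 × 360 / 17.45 = 52814 m.
Barometric formula: P = P₀ exp(−z/H).
z/H = 16660/52814 = 0.31545; exp(−0.31545) = 0.72946.
P = 117.7 × 0.72946 = 85.857 kPa.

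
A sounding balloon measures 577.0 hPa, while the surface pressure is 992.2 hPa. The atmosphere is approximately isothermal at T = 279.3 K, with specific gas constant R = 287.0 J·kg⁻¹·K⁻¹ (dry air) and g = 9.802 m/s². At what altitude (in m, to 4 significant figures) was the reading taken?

z ≈ 4433 m

Scale height: H = RT/g = 287.0 × 279.3 / 9.802 = 8177.8 m.
Invert the barometric formula: z = H ln(P₀/P).
P₀/P = 992.2/577.0 = 1.7196; ln(1.7196) = 0.54209.
z = 8177.8 × 0.54209 = 4433.1 m.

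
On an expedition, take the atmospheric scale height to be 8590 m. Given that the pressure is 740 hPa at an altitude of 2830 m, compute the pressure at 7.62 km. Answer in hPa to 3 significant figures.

P ≈ 424 hPa

Between two levels, P₂ = P₁ exp(−Δz/H) with Δz = z₂ − z₁.
Δz = 7620.0 − 2830.0 = 4790.0 m; Δz/H = 4790.0/8590.0 = 0.55763.
P₂ = 740 × exp(−0.55763) = 740 × 0.57256 = 423.69 hPa.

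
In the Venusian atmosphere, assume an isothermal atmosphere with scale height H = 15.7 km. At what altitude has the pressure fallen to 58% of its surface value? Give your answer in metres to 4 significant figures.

z ≈ 8552 m

Set P/P₀ = exp(−z/H) = 0.58, so z = −H ln(0.58).
−ln(0.58) = 0.54473; z = 15700 × 0.54473 = 8552.3 m.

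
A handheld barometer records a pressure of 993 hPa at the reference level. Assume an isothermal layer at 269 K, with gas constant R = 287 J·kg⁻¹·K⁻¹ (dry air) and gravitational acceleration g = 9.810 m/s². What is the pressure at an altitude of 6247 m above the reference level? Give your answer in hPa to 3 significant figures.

P ≈ 449 hPa

Scale height: H = RT/g = 287 × 269 / 9.810 = 7869.8 m.
Barometric formula: P = P₀ exp(−z/H).
z/H = 6247.0/7869.8 = 0.79379; exp(−0.79379) = 0.45213.
P = 993 × 0.45213 = 448.97 hPa.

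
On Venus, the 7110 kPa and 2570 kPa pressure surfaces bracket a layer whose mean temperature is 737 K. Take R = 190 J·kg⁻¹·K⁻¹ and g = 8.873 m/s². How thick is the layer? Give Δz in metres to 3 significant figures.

Δz ≈ 16100 m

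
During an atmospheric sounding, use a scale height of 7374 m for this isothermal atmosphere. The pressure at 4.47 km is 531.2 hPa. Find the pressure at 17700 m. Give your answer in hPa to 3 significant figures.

Between two levels, P₂ = P₁ exp(−Δz/H) with Δz = z₂ − z₁.
Δz = 17700 − 4470.0 = 13230 m; Δz/H = 13230/7374.0 = 1.7941.
P₂ = 531.2 × exp(−1.7941) = 531.2 × 0.16628 = 88.328 hPa.

P ≈ 88.3 hPa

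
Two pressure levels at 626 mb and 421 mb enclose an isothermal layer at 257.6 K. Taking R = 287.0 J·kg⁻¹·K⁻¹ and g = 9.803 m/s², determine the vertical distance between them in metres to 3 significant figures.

Δz ≈ 2990 m

Hypsometric equation: Δz = (R T̄/g) ln(P₁/P₂).
R T̄/g = 287.0 × 257.6 / 9.803 = 7541.7 m.
ln(626/421) = ln(1.4869) = 0.39669.
Δz = 7541.7 × 0.39669 = 2991.7 m.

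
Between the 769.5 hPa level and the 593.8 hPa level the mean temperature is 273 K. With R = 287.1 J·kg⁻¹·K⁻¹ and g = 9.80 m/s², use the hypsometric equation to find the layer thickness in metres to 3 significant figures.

Δz ≈ 2070 m

Hypsometric equation: Δz = (R T̄/g) ln(P₁/P₂).
R T̄/g = 287.1 × 273 / 9.80 = 7997.8 m.
ln(769.5/593.8) = ln(1.2959) = 0.25921.
Δz = 7997.8 × 0.25921 = 2073.1 m.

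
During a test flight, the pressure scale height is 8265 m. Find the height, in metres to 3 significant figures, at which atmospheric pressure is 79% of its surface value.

Set P/P₀ = exp(−z/H) = 0.79, so z = −H ln(0.79).
−ln(0.79) = 0.23572; z = 8265.0 × 0.23572 = 1948.2 m.

z ≈ 1950 m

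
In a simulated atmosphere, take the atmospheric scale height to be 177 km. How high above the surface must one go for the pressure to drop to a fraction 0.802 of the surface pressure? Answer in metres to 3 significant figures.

z ≈ 39100 m

Set P/P₀ = exp(−z/H) = 0.802, so z = −H ln(0.802).
−ln(0.802) = 0.22065; z = 177000 × 0.22065 = 39055 m.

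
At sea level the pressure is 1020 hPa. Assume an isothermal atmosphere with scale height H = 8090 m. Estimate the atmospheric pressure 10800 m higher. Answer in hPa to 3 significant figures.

Barometric formula: P = P₀ exp(−z/H).
z/H = 10800/8090.0 = 1.3350; exp(−1.3350) = 0.26316.
P = 1020 × 0.26316 = 268.42 hPa.

P ≈ 268 hPa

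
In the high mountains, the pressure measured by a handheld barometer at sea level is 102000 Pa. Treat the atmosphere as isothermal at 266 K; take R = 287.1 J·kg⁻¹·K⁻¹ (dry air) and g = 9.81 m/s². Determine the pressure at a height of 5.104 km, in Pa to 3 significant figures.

P ≈ 52900 Pa

Scale height: H = RT/g = 287.1 × 266 / 9.81 = 7784.8 m.
Barometric formula: P = P₀ exp(−z/H).
z/H = 5104.0/7784.8 = 0.65564; exp(−0.65564) = 0.51911.
P = 102000 × 0.51911 = 52949 Pa.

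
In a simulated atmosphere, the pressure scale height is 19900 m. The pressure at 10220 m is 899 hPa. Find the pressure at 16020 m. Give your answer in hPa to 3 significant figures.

P ≈ 672 hPa

Between two levels, P₂ = P₁ exp(−Δz/H) with Δz = z₂ − z₁.
Δz = 16020 − 10220 = 5800.0 m; Δz/H = 5800.0/19900 = 0.29146.
P₂ = 899 × exp(−0.29146) = 899 × 0.74717 = 671.71 hPa.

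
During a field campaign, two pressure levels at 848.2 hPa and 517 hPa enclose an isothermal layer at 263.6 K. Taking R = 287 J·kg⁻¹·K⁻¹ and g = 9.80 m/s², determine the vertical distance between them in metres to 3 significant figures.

Δz ≈ 3820 m

Hypsometric equation: Δz = (R T̄/g) ln(P₁/P₂).
R T̄/g = 287 × 263.6 / 9.80 = 7719.7 m.
ln(848.2/517) = ln(1.6406) = 0.49506.
Δz = 7719.7 × 0.49506 = 3821.7 m.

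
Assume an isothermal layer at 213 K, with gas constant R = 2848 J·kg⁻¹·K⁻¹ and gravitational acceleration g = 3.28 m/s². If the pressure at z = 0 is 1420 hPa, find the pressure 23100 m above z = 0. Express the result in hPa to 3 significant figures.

Scale height: H = RT/g = 2848 × 213 / 3.28 = 184950 m.
Barometric formula: P = P₀ exp(−z/H).
z/H = 23100/184950 = 0.12490; exp(−0.12490) = 0.88259.
P = 1420 × 0.88259 = 1253.3 hPa.

P ≈ 1250 hPa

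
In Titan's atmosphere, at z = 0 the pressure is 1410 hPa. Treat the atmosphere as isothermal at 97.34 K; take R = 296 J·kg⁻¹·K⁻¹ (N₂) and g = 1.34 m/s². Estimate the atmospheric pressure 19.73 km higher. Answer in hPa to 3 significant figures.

Scale height: H = RT/g = 296 × 97.34 / 1.34 = 21502 m.
Barometric formula: P = P₀ exp(−z/H).
z/H = 19730/21502 = 0.91759; exp(−0.91759) = 0.39948.
P = 1410 × 0.39948 = 563.27 hPa.

P ≈ 563 hPa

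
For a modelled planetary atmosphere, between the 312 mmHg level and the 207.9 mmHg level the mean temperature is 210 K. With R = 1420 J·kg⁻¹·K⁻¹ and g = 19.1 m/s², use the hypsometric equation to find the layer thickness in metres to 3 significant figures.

Δz ≈ 6340 m

Hypsometric equation: Δz = (R T̄/g) ln(P₁/P₂).
R T̄/g = 1420 × 210 / 19.1 = 15613 m.
ln(312/207.9) = ln(1.5007) = 0.40593.
Δz = 15613 × 0.40593 = 6337.8 m.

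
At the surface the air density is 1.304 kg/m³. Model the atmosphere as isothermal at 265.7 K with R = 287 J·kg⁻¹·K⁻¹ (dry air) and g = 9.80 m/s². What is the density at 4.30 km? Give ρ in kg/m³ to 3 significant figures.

ρ ≈ 0.750 kg/m³

Scale height: H = RT/g = 287 × 265.7 / 9.80 = 7781.2 m.
In an isothermal atmosphere, density decays like pressure: ρ = ρ₀ exp(−z/H).
z/H = 4300.0/7781.2 = 0.55261; exp(−0.55261) = 0.57545.
ρ = 1.304 × 0.57545 = 0.75039 kg/m³.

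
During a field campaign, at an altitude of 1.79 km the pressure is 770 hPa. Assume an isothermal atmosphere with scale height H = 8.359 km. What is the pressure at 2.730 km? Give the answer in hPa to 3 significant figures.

P ≈ 688 hPa

Between two levels, P₂ = P₁ exp(−Δz/H) with Δz = z₂ − z₁.
Δz = 2730.0 − 1790.0 = 940.00 m; Δz/H = 940.00/8359.0 = 0.11245.
P₂ = 770 × exp(−0.11245) = 770 × 0.89364 = 688.10 hPa.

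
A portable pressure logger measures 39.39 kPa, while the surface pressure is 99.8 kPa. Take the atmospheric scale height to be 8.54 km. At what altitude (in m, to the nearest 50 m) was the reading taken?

Invert the barometric formula: z = H ln(P₀/P).
P₀/P = 99.8/39.39 = 2.5336; ln(2.5336) = 0.92964.
z = 8540.0 × 0.92964 = 7939.1 m.

z ≈ 7950 m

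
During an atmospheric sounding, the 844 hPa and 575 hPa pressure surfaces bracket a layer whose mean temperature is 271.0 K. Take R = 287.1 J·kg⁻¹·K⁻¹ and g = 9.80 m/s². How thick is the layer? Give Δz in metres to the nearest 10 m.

Hypsometric equation: Δz = (R T̄/g) ln(P₁/P₂).
R T̄/g = 287.1 × 271.0 / 9.80 = 7939.2 m.
ln(844/575) = ln(1.4678) = 0.38376.
Δz = 7939.2 × 0.38376 = 3046.7 m.

Δz ≈ 3050 m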